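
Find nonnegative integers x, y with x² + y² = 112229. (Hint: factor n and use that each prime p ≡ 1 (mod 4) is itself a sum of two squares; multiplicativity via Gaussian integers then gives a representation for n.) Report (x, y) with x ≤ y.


Step 1: Factor n = 112229 = 13 · 89 · 97.
Step 2: Check the mod-4 condition on each prime factor: 13 ≡ 1 (mod 4), exponent 1; 89 ≡ 1 (mod 4), exponent 1; 97 ≡ 1 (mod 4), exponent 1.
All primes ≡ 3 (mod 4) appear to even exponent (or don't appear), so by the two-squares theorem n IS expressible as a sum of two squares.
Step 3: Build a representation. Here n = 13 · 89 · 97 is a product of primes ≡ 1 (mod 4). Each prime p ≡ 1 (mod 4) is itself a sum of two squares; find a² by testing p − a² for a perfect square:
  13: 13 − 1² = 12, 13 − 2² = 9 = 3² ⇒ 13 = 2² + 3².
  89: 89 − 1² = 88, 89 − 2² = 85, 89 − 3² = 80, 89 − 4² = 73, 89 − 5² = 64 = 8² ⇒ 89 = 5² + 8².
  97: 97 − 1² = 96, 97 − 2² = 93, 97 − 3² = 88, 97 − 4² = 81 = 9² ⇒ 97 = 4² + 9².
  Combine using the Brahmagupta–Fibonacci identity (a² + b²)(c² + d²) = (ac − bd)² + (ad + bc)² = (ac + bd)² + (ad − bc)²:
  13 · 89 = 1157: from (2² + 3²)(5² + 8²), take (2·5 − 3·8, 2·8 + 3·5) = (10 − 24, 16 + 15) = (-14, 31); dropping signs (only squares matter) gives (14, 31); check 14² + 31² = 196 + 961 = 1157 ✓.
  1157 · 97 = 112229: from (14² + 31²)(4² + 9²), take (14·4 − 31·9, 14·9 + 31·4) = (56 − 279, 126 + 124) = (-223, 250); dropping signs (only squares matter) gives (223, 250); check 223² + 250² = 49729 + 62500 = 112229 ✓.
Step 4: Order so x ≤ y and verify: 223² + 250² = 49729 + 62500 = 112229 = n. ✓

n = 112229 = 223² + 250² (one valid representation with x ≤ y).


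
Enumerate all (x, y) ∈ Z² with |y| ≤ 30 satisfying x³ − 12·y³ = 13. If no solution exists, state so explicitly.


The equation is x³ - 12y³ = 13. For fixed y, x³ = 12·y³ + 13, so a solution requires the RHS to be a perfect cube.
Strategy: iterate y from -30 to 30, compute RHS = 12·y³ + 13, and check whether it is a (positive or negative) perfect cube.
Check small values of y:
  y = 0: RHS = 13 is not a perfect cube.
  y = 1: RHS = 25 is not a perfect cube.
  y = -1: RHS = 1 = (1)³ ⇒ x = 1 works.
  y = 2: RHS = 109 is not a perfect cube.
  y = -2: RHS = -83 is not a perfect cube.
  y = 3: RHS = 337 is not a perfect cube.
  y = -3: RHS = -311 is not a perfect cube.
Continuing the search up to |y| = 30 finds no further solutions beyond those listed.
Collected solutions: (1, -1).

Solutions (with |y| ≤ 30): (1, -1).


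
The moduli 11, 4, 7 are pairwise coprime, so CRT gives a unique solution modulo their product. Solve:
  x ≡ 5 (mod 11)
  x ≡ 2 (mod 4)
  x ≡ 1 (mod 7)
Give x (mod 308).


Moduli 11, 4, 7 are pairwise coprime; by CRT there is a unique solution modulo M = 11 · 4 · 7 = 308.
Solve pairwise, accumulating the modulus:
  Start with x ≡ 5 (mod 11).
  Combine with x ≡ 2 (mod 4): since gcd(11, 4) = 1, we get a unique residue mod 44.
    Write x = 5 + 11·t and substitute into x ≡ 2 (mod 4): 11·t ≡ 2 − 5 = -3 (mod 4).
    Reduce coefficients mod 4: 3·t ≡ 1 (mod 4).
    The inverse of 3 mod 4 is 3 (since 3·3 = 9 = 2·4 + 1), so t ≡ 3·1 = 3 ≡ 3 (mod 4).
    Then x = 5 + 11·3 = 38, valid modulo lcm(11, 4) = 44: x ≡ 38 (mod 44).
  Combine with x ≡ 1 (mod 7): since gcd(44, 7) = 1, we get a unique residue mod 308.
    Write x = 38 + 44·t and substitute into x ≡ 1 (mod 7): 44·t ≡ 1 − 38 = -37 (mod 7).
    Reduce coefficients mod 7: 2·t ≡ 5 (mod 7).
    The inverse of 2 mod 7 is 4 (since 2·4 = 8 = 1·7 + 1), so t ≡ 4·5 = 20 ≡ 6 (mod 7).
    Then x = 38 + 44·6 = 302, valid modulo lcm(44, 7) = 308: x ≡ 302 (mod 308).
Verify: 302 mod 11 = 5 ✓, 302 mod 4 = 2 ✓, 302 mod 7 = 1 ✓.

x ≡ 302 (mod 308).


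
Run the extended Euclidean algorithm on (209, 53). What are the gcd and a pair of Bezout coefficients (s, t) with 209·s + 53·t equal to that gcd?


Euclidean algorithm on (209, 53) — divide until remainder is 0:
  209 = 3 · 53 + 50
  53 = 1 · 50 + 3
  50 = 16 · 3 + 2
  3 = 1 · 2 + 1
  2 = 2 · 1 + 0
gcd(209, 53) = 1.
Track Bezout coefficients alongside the remainders: start with r₀ = 209 = a·1 + b·0 (s = 1, t = 0) and r₁ = 53 = a·0 + b·1 (s = 0, t = 1); each new remainder r_{k+1} = r_{k-1} − q_k·r_k inherits s_{k+1} = s_{k-1} − q_k·s_k, t_{k+1} = t_{k-1} − q_k·t_k, so r_k = a·s_k + b·t_k at every step:
  q = 3: r = 50, s = 1 − 3·0 = 1, t = 0 − 3·1 = -3  (check: 209·1 + 53·(-3) = 50)
  q = 1: r = 3, s = 0 − 1·1 = -1, t = 1 − 1·(-3) = 4  (check: 209·(-1) + 53·4 = 3)
  q = 16: r = 2, s = 1 − 16·(-1) = 17, t = -3 − 16·4 = -67  (check: 209·17 + 53·(-67) = 2)
  q = 1: r = 1, s = -1 − 1·17 = -18, t = 4 − 1·(-67) = 71  (check: 209·(-18) + 53·71 = 1)
The row with r = 1 (the gcd) gives the Bezout coefficients s = -18, t = 71.
Result: 209 · (-18) + 53 · (71) = 1.

gcd(209, 53) = 1; s = -18, t = 71 (check: 209·(-18) + 53·71 = 1).


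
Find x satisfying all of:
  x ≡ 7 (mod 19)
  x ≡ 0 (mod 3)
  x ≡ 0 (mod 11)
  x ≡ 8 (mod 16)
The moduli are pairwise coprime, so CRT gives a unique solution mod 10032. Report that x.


Product of moduli M = 19 · 3 · 11 · 16 = 10032.
Merge one congruence at a time:
  Start: x ≡ 7 (mod 19).
  Combine with x ≡ 0 (mod 3); new modulus lcm = 57.
    Write x = 7 + 19·t and substitute into x ≡ 0 (mod 3): 19·t ≡ 0 − 7 = -7 (mod 3).
    Reduce coefficients mod 3: 1·t ≡ 2 (mod 3).
    So t ≡ 2 (mod 3).
    Then x = 7 + 19·2 = 45, valid modulo lcm(19, 3) = 57: x ≡ 45 (mod 57).
  Combine with x ≡ 0 (mod 11); new modulus lcm = 627.
    Write x = 45 + 57·t and substitute into x ≡ 0 (mod 11): 57·t ≡ 0 − 45 = -45 (mod 11).
    Reduce coefficients mod 11: 2·t ≡ 10 (mod 11).
    The inverse of 2 mod 11 is 6 (since 2·6 = 12 = 1·11 + 1), so t ≡ 6·10 = 60 ≡ 5 (mod 11).
    Then x = 45 + 57·5 = 330, valid modulo lcm(57, 11) = 627: x ≡ 330 (mod 627).
  Combine with x ≡ 8 (mod 16); new modulus lcm = 10032.
    Write x = 330 + 627·t and substitute into x ≡ 8 (mod 16): 627·t ≡ 8 − 330 = -322 (mod 16).
    Reduce coefficients mod 16: 3·t ≡ 14 (mod 16).
    The inverse of 3 mod 16 is 11 (since 3·11 = 33 = 2·16 + 1), so t ≡ 11·14 = 154 ≡ 10 (mod 16).
    Then x = 330 + 627·10 = 6600, valid modulo lcm(627, 16) = 10032: x ≡ 6600 (mod 10032).
Verify against each original: 6600 mod 19 = 7, 6600 mod 3 = 0, 6600 mod 11 = 0, 6600 mod 16 = 8.

x ≡ 6600 (mod 10032).


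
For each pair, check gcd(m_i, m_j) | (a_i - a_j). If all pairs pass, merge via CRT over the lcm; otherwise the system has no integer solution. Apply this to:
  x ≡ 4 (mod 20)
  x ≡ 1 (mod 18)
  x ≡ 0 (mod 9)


Moduli 20, 18, 9 are not pairwise coprime, so CRT works modulo lcm(m_i) when all pairwise compatibility conditions hold.
Pairwise compatibility: gcd(m_i, m_j) must divide a_i - a_j for every pair.
Merge one congruence at a time:
  Start: x ≡ 4 (mod 20).
  Combine with x ≡ 1 (mod 18): gcd(20, 18) = 2, and 1 - 4 = -3 is NOT divisible by 2.
    ⇒ system is inconsistent (no integer solution).

No solution (the system is inconsistent).


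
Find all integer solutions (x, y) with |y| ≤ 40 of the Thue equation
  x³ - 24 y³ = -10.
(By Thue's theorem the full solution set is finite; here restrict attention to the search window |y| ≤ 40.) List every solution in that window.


The equation is x³ - 24y³ = -10. For fixed y, x³ = 24·y³ − 10, so a solution requires the RHS to be a perfect cube.
Strategy: iterate y from -40 to 40, compute RHS = 24·y³ − 10, and check whether it is a (positive or negative) perfect cube.
Check small values of y:
  y = 0: RHS = -10 is not a perfect cube.
  y = 1: RHS = 14 is not a perfect cube.
  y = -1: RHS = -34 is not a perfect cube.
  y = 2: RHS = 182 is not a perfect cube.
  y = -2: RHS = -202 is not a perfect cube.
  y = 3: RHS = 638 is not a perfect cube.
  y = -3: RHS = -658 is not a perfect cube.
Continuing the search up to |y| = 40 finds no solutions either.
No (x, y) in the scanned range satisfies the equation.

No integer solutions with |y| ≤ 40.


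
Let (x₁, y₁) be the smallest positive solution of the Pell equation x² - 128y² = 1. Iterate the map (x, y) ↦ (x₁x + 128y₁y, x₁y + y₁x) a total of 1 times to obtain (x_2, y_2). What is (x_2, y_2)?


Step 1: Find the fundamental solution (x₁, y₁) of x² - 128y² = 1.
  Expand √128 as a continued fraction. a₀ = ⌊√128⌋ = 11; iterate m_{k+1} = d_k·a_k − m_k, d_{k+1} = (128 − m_{k+1}²)/d_k, a_{k+1} = ⌊(a₀ + m_{k+1})/d_{k+1}⌋ (starting m₀ = 0, d₀ = 1), with convergents p_k = a_k·p_{k-1} + p_{k-2}, q_k = a_k·q_{k-1} + q_{k-2} (p₋₁ = 1, q₋₁ = 0):
  k = 0: a₀ = 11; p₀/q₀ = 11/1; p₀² − 128·q₀² = 121 − 128 = -7.
  k = 1: m = 11, d = 7, a = ⌊(11 + 11)/7⌋ = 3; p/q = (3·11 + 1)/(3·1 + 0) = 34/3; p² − 128·q² = 1156 − 1152 = 4.
  k = 2: m = 10, d = 4, a = ⌊(11 + 10)/4⌋ = 5; p/q = (5·34 + 11)/(5·3 + 1) = 181/16; p² − 128·q² = 32761 − 32768 = -7.
  k = 3: m = 10, d = 7, a = ⌊(11 + 10)/7⌋ = 3; p/q = (3·181 + 34)/(3·16 + 3) = 577/51; p² − 128·q² = 332929 − 332928 = 1.
  The first convergent with p² − 128·q² = 1 gives the fundamental solution (x₁, y₁) = (577, 51).
Step 2: Apply the recurrence (x_{n+1}, y_{n+1}) = (x₁x_n + 128y₁y_n, x₁y_n + y₁x_n) repeatedly.
  From (x_1, y_1) = (577, 51): x_2 = 577·577 + 128·51·51 = 665857; y_2 = 577·51 + 51·577 = 58854.
Step 3: Verify x_2² - 128·y_2² = 443365544449 - 443365544448 = 1 (should be 1). ✓

(x_1, y_1) = (577, 51); (x_2, y_2) = (665857, 58854).


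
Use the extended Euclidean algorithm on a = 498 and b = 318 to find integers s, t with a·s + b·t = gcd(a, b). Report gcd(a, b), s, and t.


Euclidean algorithm on (498, 318) — divide until remainder is 0:
  498 = 1 · 318 + 180
  318 = 1 · 180 + 138
  180 = 1 · 138 + 42
  138 = 3 · 42 + 12
  42 = 3 · 12 + 6
  12 = 2 · 6 + 0
gcd(498, 318) = 6.
Track Bezout coefficients alongside the remainders: start with r₀ = 498 = a·1 + b·0 (s = 1, t = 0) and r₁ = 318 = a·0 + b·1 (s = 0, t = 1); each new remainder r_{k+1} = r_{k-1} − q_k·r_k inherits s_{k+1} = s_{k-1} − q_k·s_k, t_{k+1} = t_{k-1} − q_k·t_k, so r_k = a·s_k + b·t_k at every step:
  q = 1: r = 180, s = 1 − 1·0 = 1, t = 0 − 1·1 = -1  (check: 498·1 + 318·(-1) = 180)
  q = 1: r = 138, s = 0 − 1·1 = -1, t = 1 − 1·(-1) = 2  (check: 498·(-1) + 318·2 = 138)
  q = 1: r = 42, s = 1 − 1·(-1) = 2, t = -1 − 1·2 = -3  (check: 498·2 + 318·(-3) = 42)
  q = 3: r = 12, s = -1 − 3·2 = -7, t = 2 − 3·(-3) = 11  (check: 498·(-7) + 318·11 = 12)
  q = 3: r = 6, s = 2 − 3·(-7) = 23, t = -3 − 3·11 = -36  (check: 498·23 + 318·(-36) = 6)
The row with r = 6 (the gcd) gives the Bezout coefficients s = 23, t = -36.
Result: 498 · (23) + 318 · (-36) = 6.

gcd(498, 318) = 6; s = 23, t = -36 (check: 498·23 + 318·(-36) = 6).


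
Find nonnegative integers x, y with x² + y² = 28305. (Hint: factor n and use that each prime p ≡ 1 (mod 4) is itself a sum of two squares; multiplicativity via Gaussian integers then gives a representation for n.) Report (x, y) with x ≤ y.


Step 1: Factor n = 28305 = 3^2 · 5 · 17 · 37.
Step 2: Check the mod-4 condition on each prime factor: 3 ≡ 3 (mod 4), exponent 2 (must be even); 5 ≡ 1 (mod 4), exponent 1; 17 ≡ 1 (mod 4), exponent 1; 37 ≡ 1 (mod 4), exponent 1.
All primes ≡ 3 (mod 4) appear to even exponent (or don't appear), so by the two-squares theorem n IS expressible as a sum of two squares.
Step 3: Build a representation. Group n = k² · m with k = 3 and m = 5 · 17 · 37 = 3145 (a product of primes ≡ 1 (mod 4)); a representation of m scales to one of n via (k·x)² + (k·y)² = k²(x² + y²). Each prime p ≡ 1 (mod 4) is itself a sum of two squares; find a² by testing p − a² for a perfect square:
  5: 5 − 1² = 4 = 2² ⇒ 5 = 1² + 2².
  17: 17 − 1² = 16 = 4² ⇒ 17 = 1² + 4².
  37: 37 − 1² = 36 = 6² ⇒ 37 = 1² + 6².
  Combine using the Brahmagupta–Fibonacci identity (a² + b²)(c² + d²) = (ac − bd)² + (ad + bc)² = (ac + bd)² + (ad − bc)²:
  5 · 17 = 85: from (1² + 2²)(1² + 4²), take (1·1 − 2·4, 1·4 + 2·1) = (1 − 8, 4 + 2) = (-7, 6); dropping signs (only squares matter) gives (7, 6); check 7² + 6² = 49 + 36 = 85 ✓.
  85 · 37 = 3145: from (7² + 6²)(1² + 6²), take (7·1 − 6·6, 7·6 + 6·1) = (7 − 36, 42 + 6) = (-29, 48); dropping signs (only squares matter) gives (29, 48); check 29² + 48² = 841 + 2304 = 3145 ✓.
  Scale by k = 3: (3·29, 3·48) = (87, 144).
Step 4: Order so x ≤ y and verify: 87² + 144² = 7569 + 20736 = 28305 = n. ✓

n = 28305 = 87² + 144² (one valid representation with x ≤ y).


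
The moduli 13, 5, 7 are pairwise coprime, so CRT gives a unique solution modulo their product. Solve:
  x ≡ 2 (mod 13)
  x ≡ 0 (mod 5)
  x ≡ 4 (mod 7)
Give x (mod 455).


Moduli 13, 5, 7 are pairwise coprime; by CRT there is a unique solution modulo M = 13 · 5 · 7 = 455.
Solve pairwise, accumulating the modulus:
  Start with x ≡ 2 (mod 13).
  Combine with x ≡ 0 (mod 5): since gcd(13, 5) = 1, we get a unique residue mod 65.
    Write x = 2 + 13·t and substitute into x ≡ 0 (mod 5): 13·t ≡ 0 − 2 = -2 (mod 5).
    Reduce coefficients mod 5: 3·t ≡ 3 (mod 5).
    The inverse of 3 mod 5 is 2 (since 3·2 = 6 = 1·5 + 1), so t ≡ 2·3 = 6 ≡ 1 (mod 5).
    Then x = 2 + 13·1 = 15, valid modulo lcm(13, 5) = 65: x ≡ 15 (mod 65).
  Combine with x ≡ 4 (mod 7): since gcd(65, 7) = 1, we get a unique residue mod 455.
    Write x = 15 + 65·t and substitute into x ≡ 4 (mod 7): 65·t ≡ 4 − 15 = -11 (mod 7).
    Reduce coefficients mod 7: 2·t ≡ 3 (mod 7).
    The inverse of 2 mod 7 is 4 (since 2·4 = 8 = 1·7 + 1), so t ≡ 4·3 = 12 ≡ 5 (mod 7).
    Then x = 15 + 65·5 = 340, valid modulo lcm(65, 7) = 455: x ≡ 340 (mod 455).
Verify: 340 mod 13 = 2 ✓, 340 mod 5 = 0 ✓, 340 mod 7 = 4 ✓.

x ≡ 340 (mod 455).


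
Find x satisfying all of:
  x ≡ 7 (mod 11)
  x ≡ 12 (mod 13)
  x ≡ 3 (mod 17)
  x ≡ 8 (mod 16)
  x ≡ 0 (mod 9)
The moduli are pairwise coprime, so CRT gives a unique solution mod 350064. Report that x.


Product of moduli M = 11 · 13 · 17 · 16 · 9 = 350064.
Merge one congruence at a time:
  Start: x ≡ 7 (mod 11).
  Combine with x ≡ 12 (mod 13); new modulus lcm = 143.
    Write x = 7 + 11·t and substitute into x ≡ 12 (mod 13): 11·t ≡ 12 − 7 = 5 (mod 13).
    The inverse of 11 mod 13 is 6 (since 11·6 = 66 = 5·13 + 1), so t ≡ 6·5 = 30 ≡ 4 (mod 13).
    Then x = 7 + 11·4 = 51, valid modulo lcm(11, 13) = 143: x ≡ 51 (mod 143).
  Combine with x ≡ 3 (mod 17); new modulus lcm = 2431.
    Write x = 51 + 143·t and substitute into x ≡ 3 (mod 17): 143·t ≡ 3 − 51 = -48 (mod 17).
    Reduce coefficients mod 17: 7·t ≡ 3 (mod 17).
    The inverse of 7 mod 17 is 5 (since 7·5 = 35 = 2·17 + 1), so t ≡ 5·3 = 15 ≡ 15 (mod 17).
    Then x = 51 + 143·15 = 2196, valid modulo lcm(143, 17) = 2431: x ≡ 2196 (mod 2431).
  Combine with x ≡ 8 (mod 16); new modulus lcm = 38896.
    Write x = 2196 + 2431·t and substitute into x ≡ 8 (mod 16): 2431·t ≡ 8 − 2196 = -2188 (mod 16).
    Reduce coefficients mod 16: 15·t ≡ 4 (mod 16).
    The inverse of 15 mod 16 is 15 (since 15·15 = 225 = 14·16 + 1), so t ≡ 15·4 = 60 ≡ 12 (mod 16).
    Then x = 2196 + 2431·12 = 31368, valid modulo lcm(2431, 16) = 38896: x ≡ 31368 (mod 38896).
  Combine with x ≡ 0 (mod 9); new modulus lcm = 350064.
    Write x = 31368 + 38896·t and substitute into x ≡ 0 (mod 9): 38896·t ≡ 0 − 31368 = -31368 (mod 9).
    Reduce coefficients mod 9: 7·t ≡ 6 (mod 9).
    The inverse of 7 mod 9 is 4 (since 7·4 = 28 = 3·9 + 1), so t ≡ 4·6 = 24 ≡ 6 (mod 9).
    Then x = 31368 + 38896·6 = 264744, valid modulo lcm(38896, 9) = 350064: x ≡ 264744 (mod 350064).
Verify against each original: 264744 mod 11 = 7, 264744 mod 13 = 12, 264744 mod 17 = 3, 264744 mod 16 = 8, 264744 mod 9 = 0.

x ≡ 264744 (mod 350064).


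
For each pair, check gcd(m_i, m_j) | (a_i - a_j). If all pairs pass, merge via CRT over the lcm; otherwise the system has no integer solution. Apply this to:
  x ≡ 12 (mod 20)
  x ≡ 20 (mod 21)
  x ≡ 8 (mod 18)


Moduli 20, 21, 18 are not pairwise coprime, so CRT works modulo lcm(m_i) when all pairwise compatibility conditions hold.
Pairwise compatibility: gcd(m_i, m_j) must divide a_i - a_j for every pair.
Merge one congruence at a time:
  Start: x ≡ 12 (mod 20).
  Combine with x ≡ 20 (mod 21): gcd(20, 21) = 1; 20 - 12 = 8, which IS divisible by 1, so compatible.
    Write x = 12 + 20·t and substitute into x ≡ 20 (mod 21): 20·t ≡ 20 − 12 = 8 (mod 21).
    The inverse of 20 mod 21 is 20 (since 20·20 = 400 = 19·21 + 1), so t ≡ 20·8 = 160 ≡ 13 (mod 21).
    Then x = 12 + 20·13 = 272, valid modulo lcm(20, 21) = 420: x ≡ 272 (mod 420).
  Combine with x ≡ 8 (mod 18): gcd(420, 18) = 6; 8 - 272 = -264, which IS divisible by 6, so compatible.
    Write x = 272 + 420·t and substitute into x ≡ 8 (mod 18): 420·t ≡ 8 − 272 = -264 (mod 18).
    Divide the congruence (and modulus) by g = 6: 70·t ≡ -44 (mod 3).
    Reduce coefficients mod 3: 1·t ≡ 1 (mod 3).
    So t ≡ 1 (mod 3).
    Then x = 272 + 420·1 = 692, valid modulo lcm(420, 18) = 1260: x ≡ 692 (mod 1260).
Verify: 692 mod 20 = 12, 692 mod 21 = 20, 692 mod 18 = 8.

x ≡ 692 (mod 1260).


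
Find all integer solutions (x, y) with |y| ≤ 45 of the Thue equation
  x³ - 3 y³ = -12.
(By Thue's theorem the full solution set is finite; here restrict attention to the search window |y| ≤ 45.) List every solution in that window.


The equation is x³ - 3y³ = -12. For fixed y, x³ = 3·y³ − 12, so a solution requires the RHS to be a perfect cube.
Strategy: iterate y from -45 to 45, compute RHS = 3·y³ − 12, and check whether it is a (positive or negative) perfect cube.
Check small values of y:
  y = 0: RHS = -12 is not a perfect cube.
  y = 1: RHS = -9 is not a perfect cube.
  y = -1: RHS = -15 is not a perfect cube.
  y = 2: RHS = 12 is not a perfect cube.
  y = -2: RHS = -36 is not a perfect cube.
  y = 3: RHS = 69 is not a perfect cube.
  y = -3: RHS = -93 is not a perfect cube.
Continuing the search up to |y| = 45 finds no solutions either.
No (x, y) in the scanned range satisfies the equation.

No integer solutions with |y| ≤ 45.


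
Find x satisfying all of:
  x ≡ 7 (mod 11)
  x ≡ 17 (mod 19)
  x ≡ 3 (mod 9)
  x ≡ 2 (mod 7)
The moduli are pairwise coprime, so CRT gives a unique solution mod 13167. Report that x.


Product of moduli M = 11 · 19 · 9 · 7 = 13167.
Merge one congruence at a time:
  Start: x ≡ 7 (mod 11).
  Combine with x ≡ 17 (mod 19); new modulus lcm = 209.
    Write x = 7 + 11·t and substitute into x ≡ 17 (mod 19): 11·t ≡ 17 − 7 = 10 (mod 19).
    The inverse of 11 mod 19 is 7 (since 11·7 = 77 = 4·19 + 1), so t ≡ 7·10 = 70 ≡ 13 (mod 19).
    Then x = 7 + 11·13 = 150, valid modulo lcm(11, 19) = 209: x ≡ 150 (mod 209).
  Combine with x ≡ 3 (mod 9); new modulus lcm = 1881.
    Write x = 150 + 209·t and substitute into x ≡ 3 (mod 9): 209·t ≡ 3 − 150 = -147 (mod 9).
    Reduce coefficients mod 9: 2·t ≡ 6 (mod 9).
    The inverse of 2 mod 9 is 5 (since 2·5 = 10 = 1·9 + 1), so t ≡ 5·6 = 30 ≡ 3 (mod 9).
    Then x = 150 + 209·3 = 777, valid modulo lcm(209, 9) = 1881: x ≡ 777 (mod 1881).
  Combine with x ≡ 2 (mod 7); new modulus lcm = 13167.
    Write x = 777 + 1881·t and substitute into x ≡ 2 (mod 7): 1881·t ≡ 2 − 777 = -775 (mod 7).
    Reduce coefficients mod 7: 5·t ≡ 2 (mod 7).
    The inverse of 5 mod 7 is 3 (since 5·3 = 15 = 2·7 + 1), so t ≡ 3·2 = 6 ≡ 6 (mod 7).
    Then x = 777 + 1881·6 = 12063, valid modulo lcm(1881, 7) = 13167: x ≡ 12063 (mod 13167).
Verify against each original: 12063 mod 11 = 7, 12063 mod 19 = 17, 12063 mod 9 = 3, 12063 mod 7 = 2.

x ≡ 12063 (mod 13167).


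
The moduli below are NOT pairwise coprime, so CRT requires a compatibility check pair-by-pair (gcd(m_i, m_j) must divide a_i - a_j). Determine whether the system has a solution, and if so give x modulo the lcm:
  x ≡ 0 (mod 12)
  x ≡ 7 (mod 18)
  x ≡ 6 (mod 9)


Moduli 12, 18, 9 are not pairwise coprime, so CRT works modulo lcm(m_i) when all pairwise compatibility conditions hold.
Pairwise compatibility: gcd(m_i, m_j) must divide a_i - a_j for every pair.
Merge one congruence at a time:
  Start: x ≡ 0 (mod 12).
  Combine with x ≡ 7 (mod 18): gcd(12, 18) = 6, and 7 - 0 = 7 is NOT divisible by 6.
    ⇒ system is inconsistent (no integer solution).

No solution (the system is inconsistent).


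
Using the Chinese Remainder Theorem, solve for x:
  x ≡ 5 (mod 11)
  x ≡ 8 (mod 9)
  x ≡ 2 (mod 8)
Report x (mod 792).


Moduli 11, 9, 8 are pairwise coprime; by CRT there is a unique solution modulo M = 11 · 9 · 8 = 792.
Solve pairwise, accumulating the modulus:
  Start with x ≡ 5 (mod 11).
  Combine with x ≡ 8 (mod 9): since gcd(11, 9) = 1, we get a unique residue mod 99.
    Write x = 5 + 11·t and substitute into x ≡ 8 (mod 9): 11·t ≡ 8 − 5 = 3 (mod 9).
    Reduce coefficients mod 9: 2·t ≡ 3 (mod 9).
    The inverse of 2 mod 9 is 5 (since 2·5 = 10 = 1·9 + 1), so t ≡ 5·3 = 15 ≡ 6 (mod 9).
    Then x = 5 + 11·6 = 71, valid modulo lcm(11, 9) = 99: x ≡ 71 (mod 99).
  Combine with x ≡ 2 (mod 8): since gcd(99, 8) = 1, we get a unique residue mod 792.
    Write x = 71 + 99·t and substitute into x ≡ 2 (mod 8): 99·t ≡ 2 − 71 = -69 (mod 8).
    Reduce coefficients mod 8: 3·t ≡ 3 (mod 8).
    The inverse of 3 mod 8 is 3 (since 3·3 = 9 = 1·8 + 1), so t ≡ 3·3 = 9 ≡ 1 (mod 8).
    Then x = 71 + 99·1 = 170, valid modulo lcm(99, 8) = 792: x ≡ 170 (mod 792).
Verify: 170 mod 11 = 5 ✓, 170 mod 9 = 8 ✓, 170 mod 8 = 2 ✓.

x ≡ 170 (mod 792).


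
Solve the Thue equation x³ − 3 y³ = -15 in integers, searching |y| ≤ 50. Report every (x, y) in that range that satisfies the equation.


The equation is x³ - 3y³ = -15. For fixed y, x³ = 3·y³ − 15, so a solution requires the RHS to be a perfect cube.
Strategy: iterate y from -50 to 50, compute RHS = 3·y³ − 15, and check whether it is a (positive or negative) perfect cube.
Check small values of y:
  y = 0: RHS = -15 is not a perfect cube.
  y = 1: RHS = -12 is not a perfect cube.
  y = -1: RHS = -18 is not a perfect cube.
  y = 2: RHS = 9 is not a perfect cube.
  y = -2: RHS = -39 is not a perfect cube.
  y = 3: RHS = 66 is not a perfect cube.
  y = -3: RHS = -96 is not a perfect cube.
Continuing the search up to |y| = 50 finds no solutions either.
No (x, y) in the scanned range satisfies the equation.

No integer solutions with |y| ≤ 50.


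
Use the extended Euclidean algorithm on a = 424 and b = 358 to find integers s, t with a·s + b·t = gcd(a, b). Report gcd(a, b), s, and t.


Euclidean algorithm on (424, 358) — divide until remainder is 0:
  424 = 1 · 358 + 66
  358 = 5 · 66 + 28
  66 = 2 · 28 + 10
  28 = 2 · 10 + 8
  10 = 1 · 8 + 2
  8 = 4 · 2 + 0
gcd(424, 358) = 2.
Track Bezout coefficients alongside the remainders: start with r₀ = 424 = a·1 + b·0 (s = 1, t = 0) and r₁ = 358 = a·0 + b·1 (s = 0, t = 1); each new remainder r_{k+1} = r_{k-1} − q_k·r_k inherits s_{k+1} = s_{k-1} − q_k·s_k, t_{k+1} = t_{k-1} − q_k·t_k, so r_k = a·s_k + b·t_k at every step:
  q = 1: r = 66, s = 1 − 1·0 = 1, t = 0 − 1·1 = -1  (check: 424·1 + 358·(-1) = 66)
  q = 5: r = 28, s = 0 − 5·1 = -5, t = 1 − 5·(-1) = 6  (check: 424·(-5) + 358·6 = 28)
  q = 2: r = 10, s = 1 − 2·(-5) = 11, t = -1 − 2·6 = -13  (check: 424·11 + 358·(-13) = 10)
  q = 2: r = 8, s = -5 − 2·11 = -27, t = 6 − 2·(-13) = 32  (check: 424·(-27) + 358·32 = 8)
  q = 1: r = 2, s = 11 − 1·(-27) = 38, t = -13 − 1·32 = -45  (check: 424·38 + 358·(-45) = 2)
The row with r = 2 (the gcd) gives the Bezout coefficients s = 38, t = -45.
Result: 424 · (38) + 358 · (-45) = 2.

gcd(424, 358) = 2; s = 38, t = -45 (check: 424·38 + 358·(-45) = 2).


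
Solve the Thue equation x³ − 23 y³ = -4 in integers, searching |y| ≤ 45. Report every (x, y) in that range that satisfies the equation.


The equation is x³ - 23y³ = -4. For fixed y, x³ = 23·y³ − 4, so a solution requires the RHS to be a perfect cube.
Strategy: iterate y from -45 to 45, compute RHS = 23·y³ − 4, and check whether it is a (positive or negative) perfect cube.
Check small values of y:
  y = 0: RHS = -4 is not a perfect cube.
  y = 1: RHS = 19 is not a perfect cube.
  y = -1: RHS = -27 = (-3)³ ⇒ x = -3 works.
  y = 2: RHS = 180 is not a perfect cube.
  y = -2: RHS = -188 is not a perfect cube.
  y = 3: RHS = 617 is not a perfect cube.
  y = -3: RHS = -625 is not a perfect cube.
Continuing the search up to |y| = 45 finds no further solutions beyond those listed.
Collected solutions: (-3, -1).

Solutions (with |y| ≤ 45): (-3, -1).


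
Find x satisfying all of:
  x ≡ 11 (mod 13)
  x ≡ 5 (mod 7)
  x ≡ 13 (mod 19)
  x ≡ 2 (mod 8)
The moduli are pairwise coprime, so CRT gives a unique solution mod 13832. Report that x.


Product of moduli M = 13 · 7 · 19 · 8 = 13832.
Merge one congruence at a time:
  Start: x ≡ 11 (mod 13).
  Combine with x ≡ 5 (mod 7); new modulus lcm = 91.
    Write x = 11 + 13·t and substitute into x ≡ 5 (mod 7): 13·t ≡ 5 − 11 = -6 (mod 7).
    Reduce coefficients mod 7: 6·t ≡ 1 (mod 7).
    The inverse of 6 mod 7 is 6 (since 6·6 = 36 = 5·7 + 1), so t ≡ 6·1 = 6 ≡ 6 (mod 7).
    Then x = 11 + 13·6 = 89, valid modulo lcm(13, 7) = 91: x ≡ 89 (mod 91).
  Combine with x ≡ 13 (mod 19); new modulus lcm = 1729.
    Write x = 89 + 91·t and substitute into x ≡ 13 (mod 19): 91·t ≡ 13 − 89 = -76 (mod 19).
    Reduce coefficients mod 19: 15·t ≡ 0 (mod 19).
    The inverse of 15 mod 19 is 14 (since 15·14 = 210 = 11·19 + 1), so t ≡ 14·0 = 0 ≡ 0 (mod 19).
    Then x = 89 + 91·0 = 89, valid modulo lcm(91, 19) = 1729: x ≡ 89 (mod 1729).
  Combine with x ≡ 2 (mod 8); new modulus lcm = 13832.
    Write x = 89 + 1729·t and substitute into x ≡ 2 (mod 8): 1729·t ≡ 2 − 89 = -87 (mod 8).
    Reduce coefficients mod 8: 1·t ≡ 1 (mod 8).
    So t ≡ 1 (mod 8).
    Then x = 89 + 1729·1 = 1818, valid modulo lcm(1729, 8) = 13832: x ≡ 1818 (mod 13832).
Verify against each original: 1818 mod 13 = 11, 1818 mod 7 = 5, 1818 mod 19 = 13, 1818 mod 8 = 2.

x ≡ 1818 (mod 13832).


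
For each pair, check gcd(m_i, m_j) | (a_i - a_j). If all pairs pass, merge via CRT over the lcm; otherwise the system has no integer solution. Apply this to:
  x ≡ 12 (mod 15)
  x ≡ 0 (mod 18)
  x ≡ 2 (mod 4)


Moduli 15, 18, 4 are not pairwise coprime, so CRT works modulo lcm(m_i) when all pairwise compatibility conditions hold.
Pairwise compatibility: gcd(m_i, m_j) must divide a_i - a_j for every pair.
Merge one congruence at a time:
  Start: x ≡ 12 (mod 15).
  Combine with x ≡ 0 (mod 18): gcd(15, 18) = 3; 0 - 12 = -12, which IS divisible by 3, so compatible.
    Write x = 12 + 15·t and substitute into x ≡ 0 (mod 18): 15·t ≡ 0 − 12 = -12 (mod 18).
    Divide the congruence (and modulus) by g = 3: 5·t ≡ -4 (mod 6).
    Reduce coefficients mod 6: 5·t ≡ 2 (mod 6).
    The inverse of 5 mod 6 is 5 (since 5·5 = 25 = 4·6 + 1), so t ≡ 5·2 = 10 ≡ 4 (mod 6).
    Then x = 12 + 15·4 = 72, valid modulo lcm(15, 18) = 90: x ≡ 72 (mod 90).
  Combine with x ≡ 2 (mod 4): gcd(90, 4) = 2; 2 - 72 = -70, which IS divisible by 2, so compatible.
    Write x = 72 + 90·t and substitute into x ≡ 2 (mod 4): 90·t ≡ 2 − 72 = -70 (mod 4).
    Divide the congruence (and modulus) by g = 2: 45·t ≡ -35 (mod 2).
    Reduce coefficients mod 2: 1·t ≡ 1 (mod 2).
    So t ≡ 1 (mod 2).
    Then x = 72 + 90·1 = 162, valid modulo lcm(90, 4) = 180: x ≡ 162 (mod 180).
Verify: 162 mod 15 = 12, 162 mod 18 = 0, 162 mod 4 = 2.

x ≡ 162 (mod 180).


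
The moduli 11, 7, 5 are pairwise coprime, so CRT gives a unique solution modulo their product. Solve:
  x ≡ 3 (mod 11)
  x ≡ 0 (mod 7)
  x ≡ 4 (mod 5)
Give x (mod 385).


Moduli 11, 7, 5 are pairwise coprime; by CRT there is a unique solution modulo M = 11 · 7 · 5 = 385.
Solve pairwise, accumulating the modulus:
  Start with x ≡ 3 (mod 11).
  Combine with x ≡ 0 (mod 7): since gcd(11, 7) = 1, we get a unique residue mod 77.
    Write x = 3 + 11·t and substitute into x ≡ 0 (mod 7): 11·t ≡ 0 − 3 = -3 (mod 7).
    Reduce coefficients mod 7: 4·t ≡ 4 (mod 7).
    The inverse of 4 mod 7 is 2 (since 4·2 = 8 = 1·7 + 1), so t ≡ 2·4 = 8 ≡ 1 (mod 7).
    Then x = 3 + 11·1 = 14, valid modulo lcm(11, 7) = 77: x ≡ 14 (mod 77).
  Combine with x ≡ 4 (mod 5): since gcd(77, 5) = 1, we get a unique residue mod 385.
    Write x = 14 + 77·t and substitute into x ≡ 4 (mod 5): 77·t ≡ 4 − 14 = -10 (mod 5).
    Reduce coefficients mod 5: 2·t ≡ 0 (mod 5).
    The inverse of 2 mod 5 is 3 (since 2·3 = 6 = 1·5 + 1), so t ≡ 3·0 = 0 ≡ 0 (mod 5).
    Then x = 14 + 77·0 = 14, valid modulo lcm(77, 5) = 385: x ≡ 14 (mod 385).
Verify: 14 mod 11 = 3 ✓, 14 mod 7 = 0 ✓, 14 mod 5 = 4 ✓.

x ≡ 14 (mod 385).


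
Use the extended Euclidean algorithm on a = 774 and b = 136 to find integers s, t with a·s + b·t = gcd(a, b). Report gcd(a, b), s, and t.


Euclidean algorithm on (774, 136) — divide until remainder is 0:
  774 = 5 · 136 + 94
  136 = 1 · 94 + 42
  94 = 2 · 42 + 10
  42 = 4 · 10 + 2
  10 = 5 · 2 + 0
gcd(774, 136) = 2.
Track Bezout coefficients alongside the remainders: start with r₀ = 774 = a·1 + b·0 (s = 1, t = 0) and r₁ = 136 = a·0 + b·1 (s = 0, t = 1); each new remainder r_{k+1} = r_{k-1} − q_k·r_k inherits s_{k+1} = s_{k-1} − q_k·s_k, t_{k+1} = t_{k-1} − q_k·t_k, so r_k = a·s_k + b·t_k at every step:
  q = 5: r = 94, s = 1 − 5·0 = 1, t = 0 − 5·1 = -5  (check: 774·1 + 136·(-5) = 94)
  q = 1: r = 42, s = 0 − 1·1 = -1, t = 1 − 1·(-5) = 6  (check: 774·(-1) + 136·6 = 42)
  q = 2: r = 10, s = 1 − 2·(-1) = 3, t = -5 − 2·6 = -17  (check: 774·3 + 136·(-17) = 10)
  q = 4: r = 2, s = -1 − 4·3 = -13, t = 6 − 4·(-17) = 74  (check: 774·(-13) + 136·74 = 2)
The row with r = 2 (the gcd) gives the Bezout coefficients s = -13, t = 74.
Result: 774 · (-13) + 136 · (74) = 2.

gcd(774, 136) = 2; s = -13, t = 74 (check: 774·(-13) + 136·74 = 2).


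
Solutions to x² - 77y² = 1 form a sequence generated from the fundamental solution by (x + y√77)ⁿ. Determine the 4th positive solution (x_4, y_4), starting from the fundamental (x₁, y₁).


Step 1: Find the fundamental solution (x₁, y₁) of x² - 77y² = 1.
  Expand √77 as a continued fraction. a₀ = ⌊√77⌋ = 8; iterate m_{k+1} = d_k·a_k − m_k, d_{k+1} = (77 − m_{k+1}²)/d_k, a_{k+1} = ⌊(a₀ + m_{k+1})/d_{k+1}⌋ (starting m₀ = 0, d₀ = 1), with convergents p_k = a_k·p_{k-1} + p_{k-2}, q_k = a_k·q_{k-1} + q_{k-2} (p₋₁ = 1, q₋₁ = 0):
  k = 0: a₀ = 8; p₀/q₀ = 8/1; p₀² − 77·q₀² = 64 − 77 = -13.
  k = 1: m = 8, d = 13, a = ⌊(8 + 8)/13⌋ = 1; p/q = (1·8 + 1)/(1·1 + 0) = 9/1; p² − 77·q² = 81 − 77 = 4.
  k = 2: m = 5, d = 4, a = ⌊(8 + 5)/4⌋ = 3; p/q = (3·9 + 8)/(3·1 + 1) = 35/4; p² − 77·q² = 1225 − 1232 = -7.
  k = 3: m = 7, d = 7, a = ⌊(8 + 7)/7⌋ = 2; p/q = (2·35 + 9)/(2·4 + 1) = 79/9; p² − 77·q² = 6241 − 6237 = 4.
  k = 4: m = 7, d = 4, a = ⌊(8 + 7)/4⌋ = 3; p/q = (3·79 + 35)/(3·9 + 4) = 272/31; p² − 77·q² = 73984 − 73997 = -13.
  k = 5: m = 5, d = 13, a = ⌊(8 + 5)/13⌋ = 1; p/q = (1·272 + 79)/(1·31 + 9) = 351/40; p² − 77·q² = 123201 − 123200 = 1.
  The first convergent with p² − 77·q² = 1 gives the fundamental solution (x₁, y₁) = (351, 40).
Step 2: Apply the recurrence (x_{n+1}, y_{n+1}) = (x₁x_n + 77y₁y_n, x₁y_n + y₁x_n) repeatedly.
  From (x_1, y_1) = (351, 40): x_2 = 351·351 + 77·40·40 = 246401; y_2 = 351·40 + 40·351 = 28080.
  From (x_2, y_2) = (246401, 28080): x_3 = 351·246401 + 77·40·28080 = 172973151; y_3 = 351·28080 + 40·246401 = 19712120.
  From (x_3, y_3) = (172973151, 19712120): x_4 = 351·172973151 + 77·40·19712120 = 121426905601; y_4 = 351·19712120 + 40·172973151 = 13837880160.
Step 3: Verify x_4² - 77·y_4² = 14744493403834165171201 - 14744493403834165171200 = 1 (should be 1). ✓

(x_1, y_1) = (351, 40); (x_4, y_4) = (121426905601, 13837880160).


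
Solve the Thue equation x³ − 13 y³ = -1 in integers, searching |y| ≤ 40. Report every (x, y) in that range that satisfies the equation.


The equation is x³ - 13y³ = -1. For fixed y, x³ = 13·y³ − 1, so a solution requires the RHS to be a perfect cube.
Strategy: iterate y from -40 to 40, compute RHS = 13·y³ − 1, and check whether it is a (positive or negative) perfect cube.
Check small values of y:
  y = 0: RHS = -1 = (-1)³ ⇒ x = -1 works.
  y = 1: RHS = 12 is not a perfect cube.
  y = -1: RHS = -14 is not a perfect cube.
  y = 2: RHS = 103 is not a perfect cube.
  y = -2: RHS = -105 is not a perfect cube.
  y = 3: RHS = 350 is not a perfect cube.
  y = -3: RHS = -352 is not a perfect cube.
Continuing the search up to |y| = 40 finds no further solutions beyond those listed.
Collected solutions: (-1, 0).

Solutions (with |y| ≤ 40): (-1, 0).


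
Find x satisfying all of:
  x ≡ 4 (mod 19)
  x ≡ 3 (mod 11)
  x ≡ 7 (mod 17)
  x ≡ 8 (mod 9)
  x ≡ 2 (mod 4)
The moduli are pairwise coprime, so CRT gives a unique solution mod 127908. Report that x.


Product of moduli M = 19 · 11 · 17 · 9 · 4 = 127908.
Merge one congruence at a time:
  Start: x ≡ 4 (mod 19).
  Combine with x ≡ 3 (mod 11); new modulus lcm = 209.
    Write x = 4 + 19·t and substitute into x ≡ 3 (mod 11): 19·t ≡ 3 − 4 = -1 (mod 11).
    Reduce coefficients mod 11: 8·t ≡ 10 (mod 11).
    The inverse of 8 mod 11 is 7 (since 8·7 = 56 = 5·11 + 1), so t ≡ 7·10 = 70 ≡ 4 (mod 11).
    Then x = 4 + 19·4 = 80, valid modulo lcm(19, 11) = 209: x ≡ 80 (mod 209).
  Combine with x ≡ 7 (mod 17); new modulus lcm = 3553.
    Write x = 80 + 209·t and substitute into x ≡ 7 (mod 17): 209·t ≡ 7 − 80 = -73 (mod 17).
    Reduce coefficients mod 17: 5·t ≡ 12 (mod 17).
    The inverse of 5 mod 17 is 7 (since 5·7 = 35 = 2·17 + 1), so t ≡ 7·12 = 84 ≡ 16 (mod 17).
    Then x = 80 + 209·16 = 3424, valid modulo lcm(209, 17) = 3553: x ≡ 3424 (mod 3553).
  Combine with x ≡ 8 (mod 9); new modulus lcm = 31977.
    Write x = 3424 + 3553·t and substitute into x ≡ 8 (mod 9): 3553·t ≡ 8 − 3424 = -3416 (mod 9).
    Reduce coefficients mod 9: 7·t ≡ 4 (mod 9).
    The inverse of 7 mod 9 is 4 (since 7·4 = 28 = 3·9 + 1), so t ≡ 4·4 = 16 ≡ 7 (mod 9).
    Then x = 3424 + 3553·7 = 28295, valid modulo lcm(3553, 9) = 31977: x ≡ 28295 (mod 31977).
  Combine with x ≡ 2 (mod 4); new modulus lcm = 127908.
    Write x = 28295 + 31977·t and substitute into x ≡ 2 (mod 4): 31977·t ≡ 2 − 28295 = -28293 (mod 4).
    Reduce coefficients mod 4: 1·t ≡ 3 (mod 4).
    So t ≡ 3 (mod 4).
    Then x = 28295 + 31977·3 = 124226, valid modulo lcm(31977, 4) = 127908: x ≡ 124226 (mod 127908).
Verify against each original: 124226 mod 19 = 4, 124226 mod 11 = 3, 124226 mod 17 = 7, 124226 mod 9 = 8, 124226 mod 4 = 2.

x ≡ 124226 (mod 127908).


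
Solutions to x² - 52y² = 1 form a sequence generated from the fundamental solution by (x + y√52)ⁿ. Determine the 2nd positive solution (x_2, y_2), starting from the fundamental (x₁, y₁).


Step 1: Find the fundamental solution (x₁, y₁) of x² - 52y² = 1.
  Expand √52 as a continued fraction. a₀ = ⌊√52⌋ = 7; iterate m_{k+1} = d_k·a_k − m_k, d_{k+1} = (52 − m_{k+1}²)/d_k, a_{k+1} = ⌊(a₀ + m_{k+1})/d_{k+1}⌋ (starting m₀ = 0, d₀ = 1), with convergents p_k = a_k·p_{k-1} + p_{k-2}, q_k = a_k·q_{k-1} + q_{k-2} (p₋₁ = 1, q₋₁ = 0):
  k = 0: a₀ = 7; p₀/q₀ = 7/1; p₀² − 52·q₀² = 49 − 52 = -3.
  k = 1: m = 7, d = 3, a = ⌊(7 + 7)/3⌋ = 4; p/q = (4·7 + 1)/(4·1 + 0) = 29/4; p² − 52·q² = 841 − 832 = 9.
  k = 2: m = 5, d = 9, a = ⌊(7 + 5)/9⌋ = 1; p/q = (1·29 + 7)/(1·4 + 1) = 36/5; p² − 52·q² = 1296 − 1300 = -4.
  k = 3: m = 4, d = 4, a = ⌊(7 + 4)/4⌋ = 2; p/q = (2·36 + 29)/(2·5 + 4) = 101/14; p² − 52·q² = 10201 − 10192 = 9.
  k = 4: m = 4, d = 9, a = ⌊(7 + 4)/9⌋ = 1; p/q = (1·101 + 36)/(1·14 + 5) = 137/19; p² − 52·q² = 18769 − 18772 = -3.
  k = 5: m = 5, d = 3, a = ⌊(7 + 5)/3⌋ = 4; p/q = (4·137 + 101)/(4·19 + 14) = 649/90; p² − 52·q² = 421201 − 421200 = 1.
  The first convergent with p² − 52·q² = 1 gives the fundamental solution (x₁, y₁) = (649, 90).
Step 2: Apply the recurrence (x_{n+1}, y_{n+1}) = (x₁x_n + 52y₁y_n, x₁y_n + y₁x_n) repeatedly.
  From (x_1, y_1) = (649, 90): x_2 = 649·649 + 52·90·90 = 842401; y_2 = 649·90 + 90·649 = 116820.
Step 3: Verify x_2² - 52·y_2² = 709639444801 - 709639444800 = 1 (should be 1). ✓

(x_1, y_1) = (649, 90); (x_2, y_2) = (842401, 116820).


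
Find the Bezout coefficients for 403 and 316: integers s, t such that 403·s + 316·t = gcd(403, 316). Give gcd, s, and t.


Euclidean algorithm on (403, 316) — divide until remainder is 0:
  403 = 1 · 316 + 87
  316 = 3 · 87 + 55
  87 = 1 · 55 + 32
  55 = 1 · 32 + 23
  32 = 1 · 23 + 9
  23 = 2 · 9 + 5
  9 = 1 · 5 + 4
  5 = 1 · 4 + 1
  4 = 4 · 1 + 0
gcd(403, 316) = 1.
Track Bezout coefficients alongside the remainders: start with r₀ = 403 = a·1 + b·0 (s = 1, t = 0) and r₁ = 316 = a·0 + b·1 (s = 0, t = 1); each new remainder r_{k+1} = r_{k-1} − q_k·r_k inherits s_{k+1} = s_{k-1} − q_k·s_k, t_{k+1} = t_{k-1} − q_k·t_k, so r_k = a·s_k + b·t_k at every step:
  q = 1: r = 87, s = 1 − 1·0 = 1, t = 0 − 1·1 = -1  (check: 403·1 + 316·(-1) = 87)
  q = 3: r = 55, s = 0 − 3·1 = -3, t = 1 − 3·(-1) = 4  (check: 403·(-3) + 316·4 = 55)
  q = 1: r = 32, s = 1 − 1·(-3) = 4, t = -1 − 1·4 = -5  (check: 403·4 + 316·(-5) = 32)
  q = 1: r = 23, s = -3 − 1·4 = -7, t = 4 − 1·(-5) = 9  (check: 403·(-7) + 316·9 = 23)
  q = 1: r = 9, s = 4 − 1·(-7) = 11, t = -5 − 1·9 = -14  (check: 403·11 + 316·(-14) = 9)
  q = 2: r = 5, s = -7 − 2·11 = -29, t = 9 − 2·(-14) = 37  (check: 403·(-29) + 316·37 = 5)
  q = 1: r = 4, s = 11 − 1·(-29) = 40, t = -14 − 1·37 = -51  (check: 403·40 + 316·(-51) = 4)
  q = 1: r = 1, s = -29 − 1·40 = -69, t = 37 − 1·(-51) = 88  (check: 403·(-69) + 316·88 = 1)
The row with r = 1 (the gcd) gives the Bezout coefficients s = -69, t = 88.
Result: 403 · (-69) + 316 · (88) = 1.

gcd(403, 316) = 1; s = -69, t = 88 (check: 403·(-69) + 316·88 = 1).


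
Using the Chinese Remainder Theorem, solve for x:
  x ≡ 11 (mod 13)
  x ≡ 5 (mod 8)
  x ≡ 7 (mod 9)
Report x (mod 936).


Moduli 13, 8, 9 are pairwise coprime; by CRT there is a unique solution modulo M = 13 · 8 · 9 = 936.
Solve pairwise, accumulating the modulus:
  Start with x ≡ 11 (mod 13).
  Combine with x ≡ 5 (mod 8): since gcd(13, 8) = 1, we get a unique residue mod 104.
    Write x = 11 + 13·t and substitute into x ≡ 5 (mod 8): 13·t ≡ 5 − 11 = -6 (mod 8).
    Reduce coefficients mod 8: 5·t ≡ 2 (mod 8).
    The inverse of 5 mod 8 is 5 (since 5·5 = 25 = 3·8 + 1), so t ≡ 5·2 = 10 ≡ 2 (mod 8).
    Then x = 11 + 13·2 = 37, valid modulo lcm(13, 8) = 104: x ≡ 37 (mod 104).
  Combine with x ≡ 7 (mod 9): since gcd(104, 9) = 1, we get a unique residue mod 936.
    Write x = 37 + 104·t and substitute into x ≡ 7 (mod 9): 104·t ≡ 7 − 37 = -30 (mod 9).
    Reduce coefficients mod 9: 5·t ≡ 6 (mod 9).
    The inverse of 5 mod 9 is 2 (since 5·2 = 10 = 1·9 + 1), so t ≡ 2·6 = 12 ≡ 3 (mod 9).
    Then x = 37 + 104·3 = 349, valid modulo lcm(104, 9) = 936: x ≡ 349 (mod 936).
Verify: 349 mod 13 = 11 ✓, 349 mod 8 = 5 ✓, 349 mod 9 = 7 ✓.

x ≡ 349 (mod 936).


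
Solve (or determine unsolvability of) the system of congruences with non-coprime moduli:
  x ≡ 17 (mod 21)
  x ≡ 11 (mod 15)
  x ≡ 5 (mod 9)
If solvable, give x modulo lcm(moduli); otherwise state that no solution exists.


Moduli 21, 15, 9 are not pairwise coprime, so CRT works modulo lcm(m_i) when all pairwise compatibility conditions hold.
Pairwise compatibility: gcd(m_i, m_j) must divide a_i - a_j for every pair.
Merge one congruence at a time:
  Start: x ≡ 17 (mod 21).
  Combine with x ≡ 11 (mod 15): gcd(21, 15) = 3; 11 - 17 = -6, which IS divisible by 3, so compatible.
    Write x = 17 + 21·t and substitute into x ≡ 11 (mod 15): 21·t ≡ 11 − 17 = -6 (mod 15).
    Divide the congruence (and modulus) by g = 3: 7·t ≡ -2 (mod 5).
    Reduce coefficients mod 5: 2·t ≡ 3 (mod 5).
    The inverse of 2 mod 5 is 3 (since 2·3 = 6 = 1·5 + 1), so t ≡ 3·3 = 9 ≡ 4 (mod 5).
    Then x = 17 + 21·4 = 101, valid modulo lcm(21, 15) = 105: x ≡ 101 (mod 105).
  Combine with x ≡ 5 (mod 9): gcd(105, 9) = 3; 5 - 101 = -96, which IS divisible by 3, so compatible.
    Write x = 101 + 105·t and substitute into x ≡ 5 (mod 9): 105·t ≡ 5 − 101 = -96 (mod 9).
    Divide the congruence (and modulus) by g = 3: 35·t ≡ -32 (mod 3).
    Reduce coefficients mod 3: 2·t ≡ 1 (mod 3).
    The inverse of 2 mod 3 is 2 (since 2·2 = 4 = 1·3 + 1), so t ≡ 2·1 = 2 ≡ 2 (mod 3).
    Then x = 101 + 105·2 = 311, valid modulo lcm(105, 9) = 315: x ≡ 311 (mod 315).
Verify: 311 mod 21 = 17, 311 mod 15 = 11, 311 mod 9 = 5.

x ≡ 311 (mod 315).
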